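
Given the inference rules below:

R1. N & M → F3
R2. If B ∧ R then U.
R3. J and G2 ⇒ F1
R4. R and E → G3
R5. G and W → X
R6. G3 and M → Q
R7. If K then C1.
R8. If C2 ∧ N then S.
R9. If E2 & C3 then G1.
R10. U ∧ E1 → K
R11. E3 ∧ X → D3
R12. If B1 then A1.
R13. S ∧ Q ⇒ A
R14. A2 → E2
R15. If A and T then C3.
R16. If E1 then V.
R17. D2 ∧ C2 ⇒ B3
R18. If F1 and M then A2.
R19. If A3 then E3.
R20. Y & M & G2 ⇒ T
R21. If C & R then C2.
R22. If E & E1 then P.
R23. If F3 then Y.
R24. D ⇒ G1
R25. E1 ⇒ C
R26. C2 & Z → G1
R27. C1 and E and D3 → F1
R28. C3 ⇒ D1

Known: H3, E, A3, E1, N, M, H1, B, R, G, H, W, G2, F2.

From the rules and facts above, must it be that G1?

F3  (by R1: N, M)
U  (by R2: B, R)
G3  (by R4: R, E)
X  (by R5: G, W)
Q  (by R6: G3, M)
K  (by R10: U, E1)
E3  (by R19: A3)
Y  (by R23: F3)
C  (by R25: E1)
C1  (by R7: K)
D3  (by R11: E3, X)
T  (by R20: Y, M, G2)
C2  (by R21: C, R)
F1  (by R27: C1, E, D3)
S  (by R8: C2, N)
A  (by R13: S, Q)
C3  (by R15: A, T)
A2  (by R18: F1, M)
E2  (by R14: A2)
G1  (by R9: E2, C3)

Yes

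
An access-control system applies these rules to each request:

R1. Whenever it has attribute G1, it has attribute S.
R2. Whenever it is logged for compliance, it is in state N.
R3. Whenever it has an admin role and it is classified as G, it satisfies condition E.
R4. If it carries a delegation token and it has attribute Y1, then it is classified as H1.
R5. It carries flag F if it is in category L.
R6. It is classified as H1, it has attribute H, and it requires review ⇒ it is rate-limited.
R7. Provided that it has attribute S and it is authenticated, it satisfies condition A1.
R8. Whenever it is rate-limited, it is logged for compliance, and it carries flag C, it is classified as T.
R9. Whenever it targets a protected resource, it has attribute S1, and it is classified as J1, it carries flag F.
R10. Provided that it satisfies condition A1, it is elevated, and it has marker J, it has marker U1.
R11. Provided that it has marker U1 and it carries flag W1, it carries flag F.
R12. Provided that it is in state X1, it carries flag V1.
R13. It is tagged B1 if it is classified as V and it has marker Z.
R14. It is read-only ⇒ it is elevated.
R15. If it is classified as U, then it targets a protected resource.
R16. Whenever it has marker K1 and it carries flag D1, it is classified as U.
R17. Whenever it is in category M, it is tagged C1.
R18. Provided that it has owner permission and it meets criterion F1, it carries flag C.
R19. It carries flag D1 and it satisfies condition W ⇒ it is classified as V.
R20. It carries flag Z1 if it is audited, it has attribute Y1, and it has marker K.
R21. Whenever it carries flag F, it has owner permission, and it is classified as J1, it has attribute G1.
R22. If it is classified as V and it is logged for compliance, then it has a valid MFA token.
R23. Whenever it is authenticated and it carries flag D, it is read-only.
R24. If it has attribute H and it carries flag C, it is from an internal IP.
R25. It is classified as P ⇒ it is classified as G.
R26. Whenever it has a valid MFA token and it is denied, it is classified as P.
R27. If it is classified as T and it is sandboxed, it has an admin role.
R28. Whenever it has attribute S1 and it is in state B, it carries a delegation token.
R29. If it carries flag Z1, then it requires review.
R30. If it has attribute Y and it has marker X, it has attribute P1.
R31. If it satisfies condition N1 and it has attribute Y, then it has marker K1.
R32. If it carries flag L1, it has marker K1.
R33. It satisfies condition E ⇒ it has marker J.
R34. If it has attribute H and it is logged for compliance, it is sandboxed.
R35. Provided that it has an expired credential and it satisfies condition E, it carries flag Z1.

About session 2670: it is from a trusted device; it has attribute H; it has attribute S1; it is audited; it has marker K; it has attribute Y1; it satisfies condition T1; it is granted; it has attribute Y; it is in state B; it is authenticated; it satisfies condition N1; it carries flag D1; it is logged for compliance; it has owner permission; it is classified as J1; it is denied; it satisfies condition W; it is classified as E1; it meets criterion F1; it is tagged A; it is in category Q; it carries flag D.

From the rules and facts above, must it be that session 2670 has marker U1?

Yes

By R18 (it has owner permission, it meets criterion F1): it carries flag C.
By R19 (it carries flag D1, it satisfies condition W): it is classified as V.
By R20 (it is audited, it has attribute Y1, it has marker K): it carries flag Z1.
By R22 (it is classified as V, it is logged for compliance): it has a valid MFA token.
By R23 (it is authenticated, it carries flag D): it is read-only.
By R26 (it has a valid MFA token, it is denied): it is classified as P.
By R28 (it has attribute S1, it is in state B): it carries a delegation token.
By R29 (it carries flag Z1): it requires review.
By R31 (it satisfies condition N1, it has attribute Y): it has marker K1.
By R34 (it has attribute H, it is logged for compliance): it is sandboxed.
By R4 (it carries a delegation token, it has attribute Y1): it is classified as H1.
By R6 (it is classified as H1, it has attribute H, it requires review): it is rate-limited.
By R8 (it is rate-limited, it is logged for compliance, it carries flag C): it is classified as T.
By R14 (it is read-only): it is elevated.
By R16 (it has marker K1, it carries flag D1): it is classified as U.
By R25 (it is classified as P): it is classified as G.
By R27 (it is classified as T, it is sandboxed): it has an admin role.
By R3 (it has an admin role, it is classified as G): it satisfies condition E.
By R15 (it is classified as U): it targets a protected resource.
By R33 (it satisfies condition E): it has marker J.
By R9 (it targets a protected resource, it has attribute S1, it is classified as J1): it carries flag F.
By R21 (it carries flag F, it has owner permission, it is classified as J1): it has attribute G1.
By R1 (it has attribute G1): it has attribute S.
By R7 (it has attribute S, it is authenticated): it satisfies condition A1.
By R10 (it satisfies condition A1, it is elevated, it has marker J): it has marker U1.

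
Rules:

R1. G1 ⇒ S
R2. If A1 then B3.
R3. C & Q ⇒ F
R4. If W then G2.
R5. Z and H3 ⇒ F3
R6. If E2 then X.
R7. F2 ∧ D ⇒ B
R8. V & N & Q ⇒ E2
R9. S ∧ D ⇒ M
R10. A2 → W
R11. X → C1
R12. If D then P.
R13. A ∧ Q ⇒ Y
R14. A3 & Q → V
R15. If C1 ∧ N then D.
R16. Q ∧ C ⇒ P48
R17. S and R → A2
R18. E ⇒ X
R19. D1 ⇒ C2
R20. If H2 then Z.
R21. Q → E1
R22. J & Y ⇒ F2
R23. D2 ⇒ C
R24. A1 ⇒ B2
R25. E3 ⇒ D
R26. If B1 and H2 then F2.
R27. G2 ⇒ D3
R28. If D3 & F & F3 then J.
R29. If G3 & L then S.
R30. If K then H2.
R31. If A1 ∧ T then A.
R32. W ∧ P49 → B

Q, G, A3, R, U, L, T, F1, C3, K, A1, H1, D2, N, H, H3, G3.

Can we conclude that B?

V  (by R14: A3, Q)
C  (by R23: D2)
S  (by R29: G3, L)
H2  (by R30: K)
A  (by R31: A1, T)
F  (by R3: C, Q)
E2  (by R8: V, N, Q)
Y  (by R13: A, Q)
A2  (by R17: S, R)
Z  (by R20: H2)
F3  (by R5: Z, H3)
X  (by R6: E2)
W  (by R10: A2)
C1  (by R11: X)
D  (by R15: C1, N)
G2  (by R4: W)
D3  (by R27: G2)
J  (by R28: D3, F, F3)
F2  (by R22: J, Y)
B  (by R7: F2, D)

Yes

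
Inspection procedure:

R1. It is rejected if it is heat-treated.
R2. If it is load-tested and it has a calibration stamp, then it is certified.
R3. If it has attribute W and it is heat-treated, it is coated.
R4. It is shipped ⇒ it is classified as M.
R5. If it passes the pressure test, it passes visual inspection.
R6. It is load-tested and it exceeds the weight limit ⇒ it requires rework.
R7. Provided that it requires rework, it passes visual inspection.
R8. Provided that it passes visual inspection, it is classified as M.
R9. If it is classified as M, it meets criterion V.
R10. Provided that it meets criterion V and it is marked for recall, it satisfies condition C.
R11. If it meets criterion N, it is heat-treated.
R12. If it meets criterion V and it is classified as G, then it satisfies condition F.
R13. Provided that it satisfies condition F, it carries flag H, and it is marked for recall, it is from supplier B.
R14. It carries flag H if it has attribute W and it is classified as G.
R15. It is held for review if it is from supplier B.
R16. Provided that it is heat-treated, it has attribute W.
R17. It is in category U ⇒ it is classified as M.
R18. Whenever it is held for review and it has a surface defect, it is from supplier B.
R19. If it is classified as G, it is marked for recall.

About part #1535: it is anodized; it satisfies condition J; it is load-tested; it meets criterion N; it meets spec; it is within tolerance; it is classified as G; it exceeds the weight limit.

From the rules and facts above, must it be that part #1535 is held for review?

By R6 (it is load-tested, it exceeds the weight limit): it requires rework.
By R7 (it requires rework): it passes visual inspection.
By R8 (it passes visual inspection): it is classified as M.
By R9 (it is classified as M): it meets criterion V.
By R11 (it meets criterion N): it is heat-treated.
By R12 (it meets criterion V, it is classified as G): it satisfies condition F.
By R16 (it is heat-treated): it has attribute W.
By R19 (it is classified as G): it is marked for recall.
By R14 (it has attribute W, it is classified as G): it carries flag H.
By R13 (it satisfies condition F, it carries flag H, it is marked for recall): it is from supplier B.
By R15 (it is from supplier B): it is held for review.

Yes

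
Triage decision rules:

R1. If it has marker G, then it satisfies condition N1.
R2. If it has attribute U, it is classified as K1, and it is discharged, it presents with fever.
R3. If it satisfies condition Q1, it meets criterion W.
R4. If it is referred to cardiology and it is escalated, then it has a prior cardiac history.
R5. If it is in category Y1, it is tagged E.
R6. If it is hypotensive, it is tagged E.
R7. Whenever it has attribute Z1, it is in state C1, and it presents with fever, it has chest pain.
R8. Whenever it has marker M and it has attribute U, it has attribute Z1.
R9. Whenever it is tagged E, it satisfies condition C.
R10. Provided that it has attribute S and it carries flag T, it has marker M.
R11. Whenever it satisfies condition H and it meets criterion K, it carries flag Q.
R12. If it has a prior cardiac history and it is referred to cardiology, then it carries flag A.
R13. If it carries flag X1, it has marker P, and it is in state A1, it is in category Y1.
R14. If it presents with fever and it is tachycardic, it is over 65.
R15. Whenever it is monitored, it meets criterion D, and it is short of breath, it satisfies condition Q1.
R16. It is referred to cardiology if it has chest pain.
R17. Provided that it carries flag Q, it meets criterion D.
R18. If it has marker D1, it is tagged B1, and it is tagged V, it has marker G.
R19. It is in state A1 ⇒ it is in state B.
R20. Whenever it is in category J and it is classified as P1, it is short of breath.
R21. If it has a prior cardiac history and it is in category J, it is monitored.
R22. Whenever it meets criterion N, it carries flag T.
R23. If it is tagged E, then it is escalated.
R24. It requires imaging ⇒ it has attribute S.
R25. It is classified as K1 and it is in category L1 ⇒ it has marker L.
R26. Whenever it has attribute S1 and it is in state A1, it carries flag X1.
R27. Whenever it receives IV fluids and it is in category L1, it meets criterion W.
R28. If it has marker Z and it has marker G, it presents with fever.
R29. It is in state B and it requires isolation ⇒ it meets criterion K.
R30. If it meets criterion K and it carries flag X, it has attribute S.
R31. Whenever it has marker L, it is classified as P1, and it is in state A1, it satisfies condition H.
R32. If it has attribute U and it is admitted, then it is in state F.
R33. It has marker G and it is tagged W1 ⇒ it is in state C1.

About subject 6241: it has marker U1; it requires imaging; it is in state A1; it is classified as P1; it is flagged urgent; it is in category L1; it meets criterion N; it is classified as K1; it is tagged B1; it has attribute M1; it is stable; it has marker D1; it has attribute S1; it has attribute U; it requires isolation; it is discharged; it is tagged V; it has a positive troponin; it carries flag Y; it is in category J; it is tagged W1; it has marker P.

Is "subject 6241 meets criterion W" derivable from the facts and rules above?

By R2 (it has attribute U, it is classified as K1, it is discharged): it presents with fever.
By R18 (it has marker D1, it is tagged B1, it is tagged V): it has marker G.
By R19 (it is in state A1): it is in state B.
By R20 (it is in category J, it is classified as P1): it is short of breath.
By R22 (it meets criterion N): it carries flag T.
By R24 (it requires imaging): it has attribute S.
By R25 (it is classified as K1, it is in category L1): it has marker L.
By R26 (it has attribute S1, it is in state A1): it carries flag X1.
By R29 (it is in state B, it requires isolation): it meets criterion K.
By R31 (it has marker L, it is classified as P1, it is in state A1): it satisfies condition H.
By R33 (it has marker G, it is tagged W1): it is in state C1.
By R10 (it has attribute S, it carries flag T): it has marker M.
By R11 (it satisfies condition H, it meets criterion K): it carries flag Q.
By R13 (it carries flag X1, it has marker P, it is in state A1): it is in category Y1.
By R17 (it carries flag Q): it meets criterion D.
By R5 (it is in category Y1): it is tagged E.
By R8 (it has marker M, it has attribute U): it has attribute Z1.
By R23 (it is tagged E): it is escalated.
By R7 (it has attribute Z1, it is in state C1, it presents with fever): it has chest pain.
By R16 (it has chest pain): it is referred to cardiology.
By R4 (it is referred to cardiology, it is escalated): it has a prior cardiac history.
By R21 (it has a prior cardiac history, it is in category J): it is monitored.
By R15 (it is monitored, it meets criterion D, it is short of breath): it satisfies condition Q1.
By R3 (it satisfies condition Q1): it meets criterion W.

Yes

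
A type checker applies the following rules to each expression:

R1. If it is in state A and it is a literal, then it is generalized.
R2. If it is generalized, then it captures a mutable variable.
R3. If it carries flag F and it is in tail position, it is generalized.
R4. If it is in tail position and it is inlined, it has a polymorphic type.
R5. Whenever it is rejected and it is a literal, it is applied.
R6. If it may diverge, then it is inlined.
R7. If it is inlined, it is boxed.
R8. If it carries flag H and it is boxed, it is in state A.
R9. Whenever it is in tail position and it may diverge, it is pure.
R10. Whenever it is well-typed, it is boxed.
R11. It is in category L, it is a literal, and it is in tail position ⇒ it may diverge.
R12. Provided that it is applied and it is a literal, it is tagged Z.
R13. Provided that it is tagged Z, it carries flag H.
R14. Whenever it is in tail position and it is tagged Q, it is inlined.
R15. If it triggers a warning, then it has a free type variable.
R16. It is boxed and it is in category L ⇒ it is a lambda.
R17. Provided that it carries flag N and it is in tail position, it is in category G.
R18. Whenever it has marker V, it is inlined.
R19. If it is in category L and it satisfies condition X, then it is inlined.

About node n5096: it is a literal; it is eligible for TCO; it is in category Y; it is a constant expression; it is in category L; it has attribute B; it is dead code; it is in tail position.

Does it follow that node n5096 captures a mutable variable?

No

Forward chaining from the given facts derives: may diverge, is inlined, is boxed, is pure, is a lambda, has a polymorphic type.
The only rule concluding "it captures a mutable variable" is R2, which needs "it is generalized"; that is never established.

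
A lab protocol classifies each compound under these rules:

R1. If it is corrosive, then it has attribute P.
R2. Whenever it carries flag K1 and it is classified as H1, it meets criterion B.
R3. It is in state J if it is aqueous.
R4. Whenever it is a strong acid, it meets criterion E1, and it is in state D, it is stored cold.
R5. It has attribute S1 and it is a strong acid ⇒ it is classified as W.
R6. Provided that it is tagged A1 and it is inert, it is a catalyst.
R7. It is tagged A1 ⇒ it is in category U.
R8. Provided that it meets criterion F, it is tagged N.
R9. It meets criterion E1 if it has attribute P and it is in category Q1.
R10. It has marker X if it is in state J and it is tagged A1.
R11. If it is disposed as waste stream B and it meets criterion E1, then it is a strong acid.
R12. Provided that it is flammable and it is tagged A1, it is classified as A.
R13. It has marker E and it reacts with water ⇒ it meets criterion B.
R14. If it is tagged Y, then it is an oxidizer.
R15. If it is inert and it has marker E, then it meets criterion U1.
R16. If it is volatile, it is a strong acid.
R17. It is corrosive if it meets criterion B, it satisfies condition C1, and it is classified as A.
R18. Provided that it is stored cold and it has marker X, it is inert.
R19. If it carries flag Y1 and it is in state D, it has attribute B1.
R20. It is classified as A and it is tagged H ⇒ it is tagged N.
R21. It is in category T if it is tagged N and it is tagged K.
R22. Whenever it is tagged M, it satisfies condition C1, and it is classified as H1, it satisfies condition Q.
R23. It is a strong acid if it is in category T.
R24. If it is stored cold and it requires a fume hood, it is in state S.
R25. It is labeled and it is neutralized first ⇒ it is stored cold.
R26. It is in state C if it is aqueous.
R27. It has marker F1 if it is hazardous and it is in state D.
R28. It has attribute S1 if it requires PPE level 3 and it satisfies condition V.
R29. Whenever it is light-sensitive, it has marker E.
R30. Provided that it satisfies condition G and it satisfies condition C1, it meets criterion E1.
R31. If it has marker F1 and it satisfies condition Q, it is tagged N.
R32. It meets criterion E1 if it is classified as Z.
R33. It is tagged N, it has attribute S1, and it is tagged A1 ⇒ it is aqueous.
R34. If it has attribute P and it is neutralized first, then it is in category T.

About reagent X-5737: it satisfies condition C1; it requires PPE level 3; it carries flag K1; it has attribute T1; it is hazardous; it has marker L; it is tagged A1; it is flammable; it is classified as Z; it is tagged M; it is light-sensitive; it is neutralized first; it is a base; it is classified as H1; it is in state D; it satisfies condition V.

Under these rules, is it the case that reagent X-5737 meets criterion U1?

By R2 (it carries flag K1, it is classified as H1): it meets criterion B.
By R12 (it is flammable, it is tagged A1): it is classified as A.
By R17 (it meets criterion B, it satisfies condition C1, it is classified as A): it is corrosive.
By R22 (it is tagged M, it satisfies condition C1, it is classified as H1): it satisfies condition Q.
By R27 (it is hazardous, it is in state D): it has marker F1.
By R28 (it requires PPE level 3, it satisfies condition V): it has attribute S1.
By R29 (it is light-sensitive): it has marker E.
By R31 (it has marker F1, it satisfies condition Q): it is tagged N.
By R32 (it is classified as Z): it meets criterion E1.
By R33 (it is tagged N, it has attribute S1, it is tagged A1): it is aqueous.
By R1 (it is corrosive): it has attribute P.
By R3 (it is aqueous): it is in state J.
By R10 (it is in state J, it is tagged A1): it has marker X.
By R34 (it has attribute P, it is neutralized first): it is in category T.
By R23 (it is in category T): it is a strong acid.
By R4 (it is a strong acid, it meets criterion E1, it is in state D): it is stored cold.
By R18 (it is stored cold, it has marker X): it is inert.
By R15 (it is inert, it has marker E): it meets criterion U1.

Yes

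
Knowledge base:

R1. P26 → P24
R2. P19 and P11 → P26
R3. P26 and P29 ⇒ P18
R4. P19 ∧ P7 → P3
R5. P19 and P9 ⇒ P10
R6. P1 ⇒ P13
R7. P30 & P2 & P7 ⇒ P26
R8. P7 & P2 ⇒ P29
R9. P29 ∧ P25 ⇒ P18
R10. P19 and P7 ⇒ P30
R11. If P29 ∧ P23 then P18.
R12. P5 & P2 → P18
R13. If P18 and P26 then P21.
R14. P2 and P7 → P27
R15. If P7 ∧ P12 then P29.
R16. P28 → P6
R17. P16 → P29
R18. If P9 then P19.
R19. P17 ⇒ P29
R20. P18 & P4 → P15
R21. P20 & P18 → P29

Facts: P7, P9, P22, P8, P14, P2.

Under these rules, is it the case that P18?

P29  (by R8: P7, P2)
P19  (by R18: P9)
P30  (by R10: P19, P7)
P26  (by R7: P30, P2, P7)
P18  (by R3: P26, P29)

Yes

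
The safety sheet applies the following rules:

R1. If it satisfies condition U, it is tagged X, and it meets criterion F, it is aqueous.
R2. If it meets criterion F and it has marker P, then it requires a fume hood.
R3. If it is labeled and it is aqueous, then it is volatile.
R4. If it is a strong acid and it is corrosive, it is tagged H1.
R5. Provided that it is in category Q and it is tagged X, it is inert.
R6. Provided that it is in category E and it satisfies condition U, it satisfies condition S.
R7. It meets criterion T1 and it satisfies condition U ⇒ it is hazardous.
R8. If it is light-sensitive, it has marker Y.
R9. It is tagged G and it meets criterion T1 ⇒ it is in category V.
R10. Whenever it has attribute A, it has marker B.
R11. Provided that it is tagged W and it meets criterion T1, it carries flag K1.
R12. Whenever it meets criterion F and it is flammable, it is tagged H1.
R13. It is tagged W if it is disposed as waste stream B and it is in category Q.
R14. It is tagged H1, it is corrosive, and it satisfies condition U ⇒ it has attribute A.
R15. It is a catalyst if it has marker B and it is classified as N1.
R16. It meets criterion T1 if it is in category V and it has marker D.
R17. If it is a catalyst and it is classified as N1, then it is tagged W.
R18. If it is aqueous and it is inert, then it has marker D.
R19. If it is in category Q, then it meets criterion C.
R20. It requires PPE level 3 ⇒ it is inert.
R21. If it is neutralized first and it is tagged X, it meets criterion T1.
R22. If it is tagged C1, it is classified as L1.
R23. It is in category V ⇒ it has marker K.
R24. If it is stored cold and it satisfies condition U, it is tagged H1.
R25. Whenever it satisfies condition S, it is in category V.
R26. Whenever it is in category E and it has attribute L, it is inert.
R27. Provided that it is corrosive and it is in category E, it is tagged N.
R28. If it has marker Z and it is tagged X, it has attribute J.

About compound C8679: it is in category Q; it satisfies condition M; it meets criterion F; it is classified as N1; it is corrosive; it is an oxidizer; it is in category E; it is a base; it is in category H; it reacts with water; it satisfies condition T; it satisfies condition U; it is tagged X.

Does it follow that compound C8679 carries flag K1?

Forward chaining from the given facts derives: is aqueous, is inert, satisfies condition S, has marker D, meets criterion C, is in category V, is tagged N, meets criterion T1, has marker K, is hazardous.
The only rule concluding "it carries flag K1" is R11, which needs "it is tagged W"; that is never established.

No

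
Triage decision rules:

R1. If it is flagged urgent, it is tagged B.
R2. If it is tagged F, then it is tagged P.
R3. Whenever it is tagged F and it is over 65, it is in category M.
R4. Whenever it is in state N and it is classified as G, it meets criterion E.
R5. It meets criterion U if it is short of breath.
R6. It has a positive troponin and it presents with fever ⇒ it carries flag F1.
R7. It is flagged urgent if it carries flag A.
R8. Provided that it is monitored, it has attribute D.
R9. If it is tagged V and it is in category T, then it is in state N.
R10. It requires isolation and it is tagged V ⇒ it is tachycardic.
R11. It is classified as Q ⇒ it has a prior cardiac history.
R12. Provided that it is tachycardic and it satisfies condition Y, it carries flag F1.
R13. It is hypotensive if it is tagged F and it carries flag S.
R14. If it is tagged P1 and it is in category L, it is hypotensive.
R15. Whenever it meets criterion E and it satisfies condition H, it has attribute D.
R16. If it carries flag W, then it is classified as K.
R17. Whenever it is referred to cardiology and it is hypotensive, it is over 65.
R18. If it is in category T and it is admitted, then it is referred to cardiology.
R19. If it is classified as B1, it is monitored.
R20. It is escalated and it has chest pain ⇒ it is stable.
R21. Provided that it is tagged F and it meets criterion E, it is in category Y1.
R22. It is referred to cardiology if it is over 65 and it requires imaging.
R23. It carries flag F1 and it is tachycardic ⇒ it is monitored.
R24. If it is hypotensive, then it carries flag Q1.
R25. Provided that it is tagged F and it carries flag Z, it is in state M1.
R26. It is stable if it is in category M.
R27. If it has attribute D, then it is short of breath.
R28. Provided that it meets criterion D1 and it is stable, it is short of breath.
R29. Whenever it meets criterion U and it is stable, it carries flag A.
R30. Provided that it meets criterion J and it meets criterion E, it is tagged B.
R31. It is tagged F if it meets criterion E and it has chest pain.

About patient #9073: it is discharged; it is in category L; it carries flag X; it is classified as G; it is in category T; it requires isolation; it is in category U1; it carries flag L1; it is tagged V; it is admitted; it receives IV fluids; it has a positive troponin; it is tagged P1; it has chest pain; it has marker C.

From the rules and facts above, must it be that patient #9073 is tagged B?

Forward chaining from the given facts derives: is in state N, is tachycardic, is hypotensive, is referred to cardiology, carries flag Q1, meets criterion E, is over 65, is tagged F, is tagged P, is in category M, is in category Y1, is stable.
Rules concluding "it is tagged B": R1 needs "it is flagged urgent"; R30 needs "it meets criterion J" — none of these are established.

No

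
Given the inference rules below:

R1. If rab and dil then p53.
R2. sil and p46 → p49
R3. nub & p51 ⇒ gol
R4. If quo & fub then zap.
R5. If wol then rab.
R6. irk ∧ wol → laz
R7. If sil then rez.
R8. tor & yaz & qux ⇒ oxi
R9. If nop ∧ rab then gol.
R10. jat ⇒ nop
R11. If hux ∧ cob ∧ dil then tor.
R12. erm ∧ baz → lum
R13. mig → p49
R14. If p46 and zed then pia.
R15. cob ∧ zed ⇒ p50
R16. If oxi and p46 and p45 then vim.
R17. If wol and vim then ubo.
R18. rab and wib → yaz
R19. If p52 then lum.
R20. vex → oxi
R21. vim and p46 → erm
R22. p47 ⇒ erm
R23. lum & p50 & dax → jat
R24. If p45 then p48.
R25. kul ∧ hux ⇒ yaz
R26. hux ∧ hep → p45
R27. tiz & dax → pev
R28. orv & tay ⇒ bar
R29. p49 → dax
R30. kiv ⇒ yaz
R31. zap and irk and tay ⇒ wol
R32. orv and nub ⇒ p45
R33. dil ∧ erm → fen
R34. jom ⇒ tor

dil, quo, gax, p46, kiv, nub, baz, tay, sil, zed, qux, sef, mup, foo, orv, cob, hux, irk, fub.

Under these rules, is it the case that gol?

Yes

p49  (by R2: sil, p46)
zap  (by R4: quo, fub)
tor  (by R11: hux, cob, dil)
p50  (by R15: cob, zed)
dax  (by R29: p49)
yaz  (by R30: kiv)
wol  (by R31: zap, irk, tay)
p45  (by R32: orv, nub)
rab  (by R5: wol)
oxi  (by R8: tor, yaz, qux)
vim  (by R16: oxi, p46, p45)
erm  (by R21: vim, p46)
lum  (by R12: erm, baz)
jat  (by R23: lum, p50, dax)
nop  (by R10: jat)
gol  (by R9: nop, rab)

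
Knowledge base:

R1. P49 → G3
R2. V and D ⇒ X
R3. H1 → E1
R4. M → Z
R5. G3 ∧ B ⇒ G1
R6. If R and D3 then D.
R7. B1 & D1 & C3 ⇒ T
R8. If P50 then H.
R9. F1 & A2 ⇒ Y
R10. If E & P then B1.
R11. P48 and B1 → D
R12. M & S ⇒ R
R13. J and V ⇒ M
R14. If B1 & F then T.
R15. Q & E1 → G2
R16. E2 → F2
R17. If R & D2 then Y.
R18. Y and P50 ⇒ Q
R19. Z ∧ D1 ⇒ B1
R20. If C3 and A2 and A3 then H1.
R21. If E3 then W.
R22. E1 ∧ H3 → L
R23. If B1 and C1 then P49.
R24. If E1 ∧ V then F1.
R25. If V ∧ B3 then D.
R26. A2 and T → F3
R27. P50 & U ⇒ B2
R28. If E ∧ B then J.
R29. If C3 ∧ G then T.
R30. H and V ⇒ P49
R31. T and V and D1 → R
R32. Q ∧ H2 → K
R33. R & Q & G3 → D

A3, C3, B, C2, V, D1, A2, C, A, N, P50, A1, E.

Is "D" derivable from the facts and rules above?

Yes

H  (by R8: P50)
H1  (by R20: C3, A2, A3)
J  (by R28: E, B)
P49  (by R30: H, V)
G3  (by R1: P49)
E1  (by R3: H1)
M  (by R13: J, V)
F1  (by R24: E1, V)
Z  (by R4: M)
Y  (by R9: F1, A2)
Q  (by R18: Y, P50)
B1  (by R19: Z, D1)
T  (by R7: B1, D1, C3)
R  (by R31: T, V, D1)
D  (by R33: R, Q, G3)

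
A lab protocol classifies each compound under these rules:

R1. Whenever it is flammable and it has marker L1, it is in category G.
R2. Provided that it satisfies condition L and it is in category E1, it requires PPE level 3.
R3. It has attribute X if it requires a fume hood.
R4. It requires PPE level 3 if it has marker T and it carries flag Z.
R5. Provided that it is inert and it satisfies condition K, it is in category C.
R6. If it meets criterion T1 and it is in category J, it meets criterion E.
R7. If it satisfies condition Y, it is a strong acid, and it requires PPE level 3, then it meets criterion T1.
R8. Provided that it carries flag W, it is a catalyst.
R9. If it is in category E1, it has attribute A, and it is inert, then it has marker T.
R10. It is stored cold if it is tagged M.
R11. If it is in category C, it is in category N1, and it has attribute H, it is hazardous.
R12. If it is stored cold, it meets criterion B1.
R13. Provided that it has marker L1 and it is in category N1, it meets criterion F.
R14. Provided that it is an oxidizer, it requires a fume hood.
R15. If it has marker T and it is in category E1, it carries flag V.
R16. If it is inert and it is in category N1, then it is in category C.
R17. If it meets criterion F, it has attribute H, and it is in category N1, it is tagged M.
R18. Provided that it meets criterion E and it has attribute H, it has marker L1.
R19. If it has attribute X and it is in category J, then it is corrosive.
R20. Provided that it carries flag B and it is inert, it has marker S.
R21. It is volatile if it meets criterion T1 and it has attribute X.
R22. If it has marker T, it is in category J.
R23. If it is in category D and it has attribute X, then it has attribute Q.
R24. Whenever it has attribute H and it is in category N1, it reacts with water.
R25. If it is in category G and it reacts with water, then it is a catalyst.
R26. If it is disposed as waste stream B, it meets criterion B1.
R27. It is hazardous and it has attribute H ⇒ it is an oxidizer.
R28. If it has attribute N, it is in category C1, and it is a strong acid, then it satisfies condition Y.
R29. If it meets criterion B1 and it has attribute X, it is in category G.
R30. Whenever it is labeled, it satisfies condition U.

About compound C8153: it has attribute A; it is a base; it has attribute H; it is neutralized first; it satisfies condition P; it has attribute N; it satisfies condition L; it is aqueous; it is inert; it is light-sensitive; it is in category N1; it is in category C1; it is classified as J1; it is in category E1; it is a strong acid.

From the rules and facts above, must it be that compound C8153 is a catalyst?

Yes

By R2 (it satisfies condition L, it is in category E1): it requires PPE level 3.
By R9 (it is in category E1, it has attribute A, it is inert): it has marker T.
By R16 (it is inert, it is in category N1): it is in category C.
By R22 (it has marker T): it is in category J.
By R24 (it has attribute H, it is in category N1): it reacts with water.
By R28 (it has attribute N, it is in category C1, it is a strong acid): it satisfies condition Y.
By R7 (it satisfies condition Y, it is a strong acid, it requires PPE level 3): it meets criterion T1.
By R11 (it is in category C, it is in category N1, it has attribute H): it is hazardous.
By R27 (it is hazardous, it has attribute H): it is an oxidizer.
By R6 (it meets criterion T1, it is in category J): it meets criterion E.
By R14 (it is an oxidizer): it requires a fume hood.
By R18 (it meets criterion E, it has attribute H): it has marker L1.
By R3 (it requires a fume hood): it has attribute X.
By R13 (it has marker L1, it is in category N1): it meets criterion F.
By R17 (it meets criterion F, it has attribute H, it is in category N1): it is tagged M.
By R10 (it is tagged M): it is stored cold.
By R12 (it is stored cold): it meets criterion B1.
By R29 (it meets criterion B1, it has attribute X): it is in category G.
By R25 (it is in category G, it reacts with water): it is a catalyst.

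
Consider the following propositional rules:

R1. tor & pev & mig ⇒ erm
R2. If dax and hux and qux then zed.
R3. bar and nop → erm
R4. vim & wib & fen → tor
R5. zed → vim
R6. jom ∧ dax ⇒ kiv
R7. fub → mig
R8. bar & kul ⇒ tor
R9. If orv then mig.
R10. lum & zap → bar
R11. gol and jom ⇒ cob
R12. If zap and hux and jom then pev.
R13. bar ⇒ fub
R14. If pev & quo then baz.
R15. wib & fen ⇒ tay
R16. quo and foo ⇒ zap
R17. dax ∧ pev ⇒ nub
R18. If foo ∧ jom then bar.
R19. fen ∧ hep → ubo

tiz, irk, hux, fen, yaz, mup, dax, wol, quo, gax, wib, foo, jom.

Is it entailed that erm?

Forward chaining from the given facts derives: kiv, tay, zap, bar, pev, fub, baz, nub, mig.
Rules concluding erm: R1 needs tor; R3 needs nop — none of these are established.

No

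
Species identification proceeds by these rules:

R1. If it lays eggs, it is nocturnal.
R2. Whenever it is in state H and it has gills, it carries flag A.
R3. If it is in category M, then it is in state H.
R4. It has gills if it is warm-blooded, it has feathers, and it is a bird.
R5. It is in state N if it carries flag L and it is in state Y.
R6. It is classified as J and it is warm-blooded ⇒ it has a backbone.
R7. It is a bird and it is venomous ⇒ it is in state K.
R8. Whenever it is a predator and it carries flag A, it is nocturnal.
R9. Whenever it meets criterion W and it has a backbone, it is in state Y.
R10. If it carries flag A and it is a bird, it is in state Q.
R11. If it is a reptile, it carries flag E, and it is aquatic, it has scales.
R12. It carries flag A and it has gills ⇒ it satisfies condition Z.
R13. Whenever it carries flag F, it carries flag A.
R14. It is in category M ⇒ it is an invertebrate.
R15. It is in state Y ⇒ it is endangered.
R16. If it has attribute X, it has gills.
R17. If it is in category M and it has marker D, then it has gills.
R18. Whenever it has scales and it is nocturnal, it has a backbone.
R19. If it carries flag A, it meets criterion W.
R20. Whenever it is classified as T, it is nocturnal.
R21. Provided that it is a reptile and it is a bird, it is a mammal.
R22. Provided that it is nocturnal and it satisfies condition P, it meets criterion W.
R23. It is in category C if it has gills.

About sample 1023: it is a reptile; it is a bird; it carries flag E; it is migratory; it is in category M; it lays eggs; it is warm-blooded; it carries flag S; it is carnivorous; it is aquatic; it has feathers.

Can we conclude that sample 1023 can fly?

No

Forward chaining from the given facts derives: is nocturnal, is in state H, has gills, has scales, is an invertebrate, has a backbone, is a mammal, is in category C, carries flag A, is in state Q, satisfies condition Z, meets criterion W, is in state Y, is endangered.
No rule has "it can fly" as its conclusion, and it is not among the given facts.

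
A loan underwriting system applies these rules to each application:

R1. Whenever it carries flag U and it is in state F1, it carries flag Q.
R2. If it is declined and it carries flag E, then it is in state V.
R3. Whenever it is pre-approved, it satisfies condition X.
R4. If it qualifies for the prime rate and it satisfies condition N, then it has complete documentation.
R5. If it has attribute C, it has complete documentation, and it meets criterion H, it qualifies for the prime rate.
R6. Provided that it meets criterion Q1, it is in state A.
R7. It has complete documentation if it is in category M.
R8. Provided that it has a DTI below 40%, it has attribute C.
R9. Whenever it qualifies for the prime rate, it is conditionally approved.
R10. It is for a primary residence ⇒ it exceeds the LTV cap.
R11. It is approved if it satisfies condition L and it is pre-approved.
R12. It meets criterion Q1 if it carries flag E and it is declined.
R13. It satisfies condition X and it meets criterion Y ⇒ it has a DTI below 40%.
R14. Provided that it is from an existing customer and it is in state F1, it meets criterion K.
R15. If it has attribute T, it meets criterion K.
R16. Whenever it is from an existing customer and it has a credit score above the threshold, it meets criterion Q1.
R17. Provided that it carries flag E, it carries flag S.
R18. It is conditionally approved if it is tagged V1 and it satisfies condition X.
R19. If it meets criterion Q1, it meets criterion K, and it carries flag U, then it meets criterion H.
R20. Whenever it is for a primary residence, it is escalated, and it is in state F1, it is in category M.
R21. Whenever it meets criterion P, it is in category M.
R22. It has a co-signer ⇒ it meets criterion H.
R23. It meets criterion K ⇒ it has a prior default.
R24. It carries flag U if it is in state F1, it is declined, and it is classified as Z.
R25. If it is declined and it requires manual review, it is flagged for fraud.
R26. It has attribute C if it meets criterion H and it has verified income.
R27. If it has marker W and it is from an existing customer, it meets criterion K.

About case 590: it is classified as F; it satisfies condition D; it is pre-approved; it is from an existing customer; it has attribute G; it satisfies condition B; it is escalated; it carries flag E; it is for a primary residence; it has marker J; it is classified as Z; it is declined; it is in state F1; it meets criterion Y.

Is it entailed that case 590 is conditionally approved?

By R3 (it is pre-approved): it satisfies condition X.
By R12 (it carries flag E, it is declined): it meets criterion Q1.
By R13 (it satisfies condition X, it meets criterion Y): it has a DTI below 40%.
By R14 (it is from an existing customer, it is in state F1): it meets criterion K.
By R20 (it is for a primary residence, it is escalated, it is in state F1): it is in category M.
By R24 (it is in state F1, it is declined, it is classified as Z): it carries flag U.
By R7 (it is in category M): it has complete documentation.
By R8 (it has a DTI below 40%): it has attribute C.
By R19 (it meets criterion Q1, it meets criterion K, it carries flag U): it meets criterion H.
By R5 (it has attribute C, it has complete documentation, it meets criterion H): it qualifies for the prime rate.
By R9 (it qualifies for the prime rate): it is conditionally approved.

Yes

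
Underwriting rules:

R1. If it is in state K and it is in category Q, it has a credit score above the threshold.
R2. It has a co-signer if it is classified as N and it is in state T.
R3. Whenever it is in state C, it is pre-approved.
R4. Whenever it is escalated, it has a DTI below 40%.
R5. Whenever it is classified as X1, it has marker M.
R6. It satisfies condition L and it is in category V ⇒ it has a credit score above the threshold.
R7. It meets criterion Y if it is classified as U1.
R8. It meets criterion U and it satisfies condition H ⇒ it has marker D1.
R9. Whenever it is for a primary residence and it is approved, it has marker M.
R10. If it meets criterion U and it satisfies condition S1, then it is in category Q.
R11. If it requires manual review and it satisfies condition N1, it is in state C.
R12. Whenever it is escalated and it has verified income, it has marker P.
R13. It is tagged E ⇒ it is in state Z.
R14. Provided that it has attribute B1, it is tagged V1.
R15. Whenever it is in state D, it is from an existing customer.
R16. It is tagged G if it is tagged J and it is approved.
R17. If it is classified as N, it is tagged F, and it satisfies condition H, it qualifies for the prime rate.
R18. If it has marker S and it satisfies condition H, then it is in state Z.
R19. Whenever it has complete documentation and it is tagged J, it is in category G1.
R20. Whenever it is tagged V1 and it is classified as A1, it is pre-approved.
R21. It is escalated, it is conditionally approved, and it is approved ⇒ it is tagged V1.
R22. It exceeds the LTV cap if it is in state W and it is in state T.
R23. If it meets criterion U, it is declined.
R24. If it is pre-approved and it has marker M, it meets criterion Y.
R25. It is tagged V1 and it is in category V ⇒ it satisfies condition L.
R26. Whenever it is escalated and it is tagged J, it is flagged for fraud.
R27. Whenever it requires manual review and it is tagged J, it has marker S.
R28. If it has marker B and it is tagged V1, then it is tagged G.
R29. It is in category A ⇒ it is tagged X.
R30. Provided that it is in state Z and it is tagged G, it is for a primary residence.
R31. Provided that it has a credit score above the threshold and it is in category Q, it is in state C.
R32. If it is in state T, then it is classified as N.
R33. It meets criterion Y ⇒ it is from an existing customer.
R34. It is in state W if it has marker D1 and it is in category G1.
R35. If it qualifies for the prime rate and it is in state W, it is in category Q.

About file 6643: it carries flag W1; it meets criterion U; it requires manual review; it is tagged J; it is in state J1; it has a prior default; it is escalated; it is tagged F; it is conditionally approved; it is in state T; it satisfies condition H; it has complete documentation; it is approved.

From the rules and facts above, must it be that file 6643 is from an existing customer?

Forward chaining from the given facts derives: has a DTI below 40%, has marker D1, is tagged G, is in category G1, is tagged V1, is declined, is flagged for fraud, has marker S, is classified as N, is in state W, has a co-signer, qualifies for the prime rate, is in state Z, exceeds the LTV cap, is for a primary residence, is in category Q, has marker M.
Rules concluding "it is from an existing customer": R15 needs "it is in state D"; R33 needs "it meets criterion Y" — none of these are established.

No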